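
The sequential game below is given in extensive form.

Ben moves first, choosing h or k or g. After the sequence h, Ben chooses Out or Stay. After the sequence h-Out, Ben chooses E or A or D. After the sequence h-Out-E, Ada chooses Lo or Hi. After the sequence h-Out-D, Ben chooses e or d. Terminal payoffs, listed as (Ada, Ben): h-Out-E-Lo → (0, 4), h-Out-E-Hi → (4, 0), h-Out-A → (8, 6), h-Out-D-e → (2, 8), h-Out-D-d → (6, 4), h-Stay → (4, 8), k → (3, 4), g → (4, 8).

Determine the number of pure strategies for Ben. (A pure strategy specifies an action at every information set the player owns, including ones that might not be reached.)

36

Ben owns the root with actions {h, k, g} — three choices.
Ben owns the node after h with actions {Out, Stay} — two choices.
Ben owns the node after h-Out with actions {E, A, D} — three choices.
Ben owns the node after h-Out-D with actions {e, d} — two choices.
A pure strategy fixes one action at each information set independently, so the count is the product 3 × 2 × 3 × 2 = 36.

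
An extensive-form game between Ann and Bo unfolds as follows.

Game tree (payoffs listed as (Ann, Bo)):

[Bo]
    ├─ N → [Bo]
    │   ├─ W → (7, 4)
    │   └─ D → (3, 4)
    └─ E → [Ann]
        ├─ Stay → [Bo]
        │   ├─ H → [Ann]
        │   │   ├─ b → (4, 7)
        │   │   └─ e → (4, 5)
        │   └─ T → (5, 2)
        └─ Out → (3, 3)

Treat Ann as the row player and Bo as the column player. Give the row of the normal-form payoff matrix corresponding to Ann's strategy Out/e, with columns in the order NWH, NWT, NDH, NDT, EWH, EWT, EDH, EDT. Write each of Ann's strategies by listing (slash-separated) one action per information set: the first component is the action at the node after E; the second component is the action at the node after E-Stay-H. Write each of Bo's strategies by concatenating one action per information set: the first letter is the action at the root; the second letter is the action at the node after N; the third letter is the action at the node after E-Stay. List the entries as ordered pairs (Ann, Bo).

vs NWH: Bo plays N → Bo plays W at [N] → (7, 4)
vs NWT: Bo plays N → Bo plays W at [N] → (7, 4)
vs NDH: Bo plays N → Bo plays D at [N] → (3, 4)
vs NDT: Bo plays N → Bo plays D at [N] → (3, 4)
vs EWH: Bo plays E → Ann plays Out at [E] → (3, 3)
vs EWT: Bo plays E → Ann plays Out at [E] → (3, 3)
vs EDH: Bo plays E → Ann plays Out at [E] → (3, 3)
vs EDT: Bo plays E → Ann plays Out at [E] → (3, 3)

(7,4) (7,4) (3,4) (3,4) (3,3) (3,3) (3,3) (3,3)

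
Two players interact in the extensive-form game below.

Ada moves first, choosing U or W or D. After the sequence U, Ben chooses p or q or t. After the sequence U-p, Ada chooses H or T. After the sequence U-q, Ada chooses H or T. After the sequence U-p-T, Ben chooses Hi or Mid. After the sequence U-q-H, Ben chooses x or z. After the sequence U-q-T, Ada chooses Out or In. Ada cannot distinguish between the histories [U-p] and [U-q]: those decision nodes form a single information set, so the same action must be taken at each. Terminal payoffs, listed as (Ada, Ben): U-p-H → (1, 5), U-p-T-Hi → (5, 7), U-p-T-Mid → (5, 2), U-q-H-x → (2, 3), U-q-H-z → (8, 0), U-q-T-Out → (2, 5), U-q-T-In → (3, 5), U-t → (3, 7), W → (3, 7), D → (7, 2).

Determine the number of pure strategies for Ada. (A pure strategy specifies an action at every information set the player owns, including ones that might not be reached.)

12

Ada owns the root with actions {U, W, D} — three choices.
Ada owns the information set {U-p, U-q} with actions {H, T} — two choices.
Ada owns the node after U-q-T with actions {Out, In} — two choices.
A pure strategy fixes one action at each information set independently, so the count is the product 3 × 2 × 2 = 12.
(For reference, Ben has 12 pure strategies, giving a 12×12 normal-form matrix.)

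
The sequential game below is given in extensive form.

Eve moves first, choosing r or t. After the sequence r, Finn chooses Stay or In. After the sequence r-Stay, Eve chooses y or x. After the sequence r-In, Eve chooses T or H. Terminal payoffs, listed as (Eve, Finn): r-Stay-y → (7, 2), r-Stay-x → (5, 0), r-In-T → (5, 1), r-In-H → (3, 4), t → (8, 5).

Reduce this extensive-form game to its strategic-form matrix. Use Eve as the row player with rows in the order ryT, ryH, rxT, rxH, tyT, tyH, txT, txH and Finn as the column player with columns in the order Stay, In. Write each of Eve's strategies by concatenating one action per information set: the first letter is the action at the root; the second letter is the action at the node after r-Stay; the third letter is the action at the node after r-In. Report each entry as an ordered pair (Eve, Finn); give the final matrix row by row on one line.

ryT: (7,2) (5,1) | ryH: (7,2) (3,4) | rxT: (5,0) (5,1) | rxH: (5,0) (3,4) | tyT: (8,5) (8,5) | tyH: (8,5) (8,5) | txT: (8,5) (8,5) | txH: (8,5) (8,5)

Row ryT: Stay→(7,2), In→(5,1)
Row ryH: Stay→(7,2), In→(3,4)
Row rxT: Stay→(5,0), In→(5,1)
Row rxH: Stay→(5,0), In→(3,4)
Row tyT: Stay→(8,5), In→(8,5)
Row tyH: Stay→(8,5), In→(8,5)
Row txT: Stay→(8,5), In→(8,5)
Row txH: Stay→(8,5), In→(8,5)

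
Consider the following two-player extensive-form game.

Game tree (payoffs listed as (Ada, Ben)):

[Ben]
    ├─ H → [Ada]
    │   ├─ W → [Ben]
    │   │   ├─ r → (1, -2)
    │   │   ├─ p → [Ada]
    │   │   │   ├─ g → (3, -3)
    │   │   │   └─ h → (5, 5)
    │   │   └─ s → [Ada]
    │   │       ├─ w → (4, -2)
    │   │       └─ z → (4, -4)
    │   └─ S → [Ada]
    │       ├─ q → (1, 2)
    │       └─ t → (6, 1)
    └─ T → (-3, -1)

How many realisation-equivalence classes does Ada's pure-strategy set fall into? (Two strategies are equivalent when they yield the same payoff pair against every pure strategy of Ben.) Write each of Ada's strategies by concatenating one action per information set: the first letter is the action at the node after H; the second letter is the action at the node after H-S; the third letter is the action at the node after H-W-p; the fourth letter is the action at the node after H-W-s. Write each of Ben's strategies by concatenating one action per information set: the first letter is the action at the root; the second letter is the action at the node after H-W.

6

Ada has 16 pure strategies: Wqgw, Wqgz, Wqhw, Wqhz, Wtgw, Wtgz, Wthw, Wthz, Sqgw, Sqgz, Sqhw, Sqhz, Stgw, Stgz, Sthw, Sthz. Columns: Hr, Hp, Hs, Tr, Tp, Ts.
{Wqgw, Wtgw} → row (1,-2) (3,-3) (4,-2) (-3,-1) (-3,-1) (-3,-1)
{Wqgz, Wtgz} → row (1,-2) (3,-3) (4,-4) (-3,-1) (-3,-1) (-3,-1)
{Wqhw, Wthw} → row (1,-2) (5,5) (4,-2) (-3,-1) (-3,-1) (-3,-1)
{Wqhz, Wthz} → row (1,-2) (5,5) (4,-4) (-3,-1) (-3,-1) (-3,-1)
{Sqgw, Sqgz, Sqhw, Sqhz} → row (1,2) (1,2) (1,2) (-3,-1) (-3,-1) (-3,-1)
{Stgw, Stgz, Sthw, Sthz} → row (6,1) (6,1) (6,1) (-3,-1) (-3,-1) (-3,-1)
That's 6 distinct rows out of 16 strategies.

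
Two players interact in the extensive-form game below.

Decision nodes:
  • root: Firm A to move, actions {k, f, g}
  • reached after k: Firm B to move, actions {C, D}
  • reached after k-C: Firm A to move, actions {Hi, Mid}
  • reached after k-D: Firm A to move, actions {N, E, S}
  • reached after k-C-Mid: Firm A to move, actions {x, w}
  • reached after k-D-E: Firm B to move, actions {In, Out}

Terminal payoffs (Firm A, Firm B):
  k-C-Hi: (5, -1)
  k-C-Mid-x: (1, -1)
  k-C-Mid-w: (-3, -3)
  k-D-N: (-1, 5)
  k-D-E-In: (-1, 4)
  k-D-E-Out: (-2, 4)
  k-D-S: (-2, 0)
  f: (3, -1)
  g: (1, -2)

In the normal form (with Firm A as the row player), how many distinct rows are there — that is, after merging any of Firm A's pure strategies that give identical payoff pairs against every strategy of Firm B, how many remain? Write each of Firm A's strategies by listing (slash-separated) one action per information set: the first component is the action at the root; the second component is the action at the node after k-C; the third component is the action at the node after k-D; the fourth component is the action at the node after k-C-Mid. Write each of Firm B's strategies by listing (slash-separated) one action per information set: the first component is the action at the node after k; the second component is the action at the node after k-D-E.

11

Firm A has 36 pure strategies: k/Hi/N/x, k/Hi/N/w, k/Hi/E/x, k/Hi/E/w, k/Hi/S/x, k/Hi/S/w, k/Mid/N/x, k/Mid/N/w, k/Mid/E/x, k/Mid/E/w, k/Mid/S/x, k/Mid/S/w, f/Hi/N/x, f/Hi/N/w, f/Hi/E/x, f/Hi/E/w, f/Hi/S/x, f/Hi/S/w, f/Mid/N/x, f/Mid/N/w, f/Mid/E/x, f/Mid/E/w, f/Mid/S/x, f/Mid/S/w, g/Hi/N/x, g/Hi/N/w, g/Hi/E/x, g/Hi/E/w, g/Hi/S/x, g/Hi/S/w, g/Mid/N/x, g/Mid/N/w, g/Mid/E/x, g/Mid/E/w, g/Mid/S/x, g/Mid/S/w. Columns: C/In, C/Out, D/In, D/Out.
{k/Hi/N/x, k/Hi/N/w} → row (5,-1) (5,-1) (-1,5) (-1,5)
{k/Hi/E/x, k/Hi/E/w} → row (5,-1) (5,-1) (-1,4) (-2,4)
{k/Hi/S/x, k/Hi/S/w} → row (5,-1) (5,-1) (-2,0) (-2,0)
{k/Mid/N/x} → row (1,-1) (1,-1) (-1,5) (-1,5)
{k/Mid/N/w} → row (-3,-3) (-3,-3) (-1,5) (-1,5)
{k/Mid/E/x} → row (1,-1) (1,-1) (-1,4) (-2,4)
{k/Mid/E/w} → row (-3,-3) (-3,-3) (-1,4) (-2,4)
{k/Mid/S/x} → row (1,-1) (1,-1) (-2,0) (-2,0)
{k/Mid/S/w} → row (-3,-3) (-3,-3) (-2,0) (-2,0)
{f/Hi/N/x, f/Hi/N/w, f/Hi/E/x, f/Hi/E/w, f/Hi/S/x, f/Hi/S/w, f/Mid/N/x, f/Mid/N/w, f/Mid/E/x, f/Mid/E/w, f/Mid/S/x, f/Mid/S/w} → row (3,-1) (3,-1) (3,-1) (3,-1)
{g/Hi/N/x, g/Hi/N/w, g/Hi/E/x, g/Hi/E/w, g/Hi/S/x, g/Hi/S/w, g/Mid/N/x, g/Mid/N/w, g/Mid/E/x, g/Mid/E/w, g/Mid/S/x, g/Mid/S/w} → row (1,-2) (1,-2) (1,-2) (1,-2)
That's 11 distinct rows out of 36 strategies.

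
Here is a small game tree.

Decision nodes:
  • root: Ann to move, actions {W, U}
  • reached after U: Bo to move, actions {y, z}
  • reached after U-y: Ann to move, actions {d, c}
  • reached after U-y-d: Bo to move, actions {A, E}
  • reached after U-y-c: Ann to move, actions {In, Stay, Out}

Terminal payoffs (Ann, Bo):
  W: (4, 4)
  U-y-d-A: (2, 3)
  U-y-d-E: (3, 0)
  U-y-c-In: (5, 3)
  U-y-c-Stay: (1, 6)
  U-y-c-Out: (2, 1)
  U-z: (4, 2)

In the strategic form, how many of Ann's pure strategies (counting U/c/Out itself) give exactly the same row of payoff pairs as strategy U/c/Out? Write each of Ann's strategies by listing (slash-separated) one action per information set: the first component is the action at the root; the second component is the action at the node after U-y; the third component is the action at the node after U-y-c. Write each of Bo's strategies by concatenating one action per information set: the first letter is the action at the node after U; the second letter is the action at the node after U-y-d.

Row for U/c/Out (columns yA, yE, zA, zE): (2,1) (2,1) (4,2) (4,2).
Every one of Ann's information sets is on the play path for some reply by Bo when Ann follows U/c/Out.
Changing the action at any of them therefore changes at least one column, so only U/c/Out itself gives this row.

1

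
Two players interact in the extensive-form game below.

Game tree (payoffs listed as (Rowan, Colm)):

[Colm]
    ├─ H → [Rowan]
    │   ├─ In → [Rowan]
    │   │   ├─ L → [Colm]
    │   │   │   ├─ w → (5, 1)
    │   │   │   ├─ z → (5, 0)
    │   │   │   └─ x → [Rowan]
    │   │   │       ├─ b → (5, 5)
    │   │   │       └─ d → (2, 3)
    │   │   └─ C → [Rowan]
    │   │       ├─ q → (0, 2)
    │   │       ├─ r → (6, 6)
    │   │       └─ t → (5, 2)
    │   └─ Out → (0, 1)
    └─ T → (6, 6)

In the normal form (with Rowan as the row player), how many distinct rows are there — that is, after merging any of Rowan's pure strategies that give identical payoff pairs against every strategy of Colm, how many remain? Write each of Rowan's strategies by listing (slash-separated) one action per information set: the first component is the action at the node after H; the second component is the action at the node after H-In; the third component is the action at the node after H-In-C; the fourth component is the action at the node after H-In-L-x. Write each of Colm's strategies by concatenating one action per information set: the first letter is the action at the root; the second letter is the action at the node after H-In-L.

6

Rowan has 24 pure strategies: In/L/q/b, In/L/q/d, In/L/r/b, In/L/r/d, In/L/t/b, In/L/t/d, In/C/q/b, In/C/q/d, In/C/r/b, In/C/r/d, In/C/t/b, In/C/t/d, Out/L/q/b, Out/L/q/d, Out/L/r/b, Out/L/r/d, Out/L/t/b, Out/L/t/d, Out/C/q/b, Out/C/q/d, Out/C/r/b, Out/C/r/d, Out/C/t/b, Out/C/t/d. Columns: Hw, Hz, Hx, Tw, Tz, Tx.
{In/L/q/b, In/L/r/b, In/L/t/b} → row (5,1) (5,0) (5,5) (6,6) (6,6) (6,6)
{In/L/q/d, In/L/r/d, In/L/t/d} → row (5,1) (5,0) (2,3) (6,6) (6,6) (6,6)
{In/C/q/b, In/C/q/d} → row (0,2) (0,2) (0,2) (6,6) (6,6) (6,6)
{In/C/r/b, In/C/r/d} → row (6,6) (6,6) (6,6) (6,6) (6,6) (6,6)
{In/C/t/b, In/C/t/d} → row (5,2) (5,2) (5,2) (6,6) (6,6) (6,6)
{Out/L/q/b, Out/L/q/d, Out/L/r/b, Out/L/r/d, Out/L/t/b, Out/L/t/d, Out/C/q/b, Out/C/q/d, Out/C/r/b, Out/C/r/d, Out/C/t/b, Out/C/t/d} → row (0,1) (0,1) (0,1) (6,6) (6,6) (6,6)
That's 6 distinct rows out of 24 strategies.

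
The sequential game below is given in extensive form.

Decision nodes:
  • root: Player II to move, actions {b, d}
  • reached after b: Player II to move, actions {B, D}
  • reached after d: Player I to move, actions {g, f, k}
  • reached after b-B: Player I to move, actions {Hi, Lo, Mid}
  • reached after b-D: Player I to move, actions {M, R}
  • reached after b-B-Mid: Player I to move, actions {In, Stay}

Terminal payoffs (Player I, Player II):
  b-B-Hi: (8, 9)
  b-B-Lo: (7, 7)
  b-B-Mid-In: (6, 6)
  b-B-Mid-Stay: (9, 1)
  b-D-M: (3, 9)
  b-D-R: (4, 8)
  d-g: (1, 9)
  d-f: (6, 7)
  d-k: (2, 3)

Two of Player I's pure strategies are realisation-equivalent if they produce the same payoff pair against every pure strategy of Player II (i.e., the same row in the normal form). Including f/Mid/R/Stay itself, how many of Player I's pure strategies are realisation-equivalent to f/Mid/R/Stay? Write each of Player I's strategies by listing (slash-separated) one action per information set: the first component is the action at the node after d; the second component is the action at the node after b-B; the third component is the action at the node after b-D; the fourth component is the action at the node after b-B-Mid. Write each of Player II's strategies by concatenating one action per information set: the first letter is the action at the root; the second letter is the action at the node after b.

1

Row for f/Mid/R/Stay (columns bB, bD, dB, dD): (9,1) (4,8) (6,7) (6,7).
Every one of Player I's information sets is on the play path for some reply by Player II when Player I follows f/Mid/R/Stay.
Changing the action at any of them therefore changes at least one column, so only f/Mid/R/Stay itself gives this row.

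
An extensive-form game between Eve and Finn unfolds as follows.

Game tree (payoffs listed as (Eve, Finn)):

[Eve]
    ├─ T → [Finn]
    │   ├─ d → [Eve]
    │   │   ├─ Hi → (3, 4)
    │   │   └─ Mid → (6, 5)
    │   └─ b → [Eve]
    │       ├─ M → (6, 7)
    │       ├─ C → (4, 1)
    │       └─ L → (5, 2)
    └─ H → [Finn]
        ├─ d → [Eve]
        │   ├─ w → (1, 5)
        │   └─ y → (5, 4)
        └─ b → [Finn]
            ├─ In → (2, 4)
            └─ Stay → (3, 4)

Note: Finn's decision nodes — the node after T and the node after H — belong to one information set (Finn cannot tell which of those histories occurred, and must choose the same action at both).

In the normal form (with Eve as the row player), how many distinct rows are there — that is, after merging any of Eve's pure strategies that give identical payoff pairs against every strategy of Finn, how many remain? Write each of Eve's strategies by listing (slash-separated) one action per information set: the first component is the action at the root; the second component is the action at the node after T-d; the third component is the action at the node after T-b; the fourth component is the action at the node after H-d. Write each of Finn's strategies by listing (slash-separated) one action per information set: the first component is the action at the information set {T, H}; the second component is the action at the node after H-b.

Eve has 24 pure strategies: T/Hi/M/w, T/Hi/M/y, T/Hi/C/w, T/Hi/C/y, T/Hi/L/w, T/Hi/L/y, T/Mid/M/w, T/Mid/M/y, T/Mid/C/w, T/Mid/C/y, T/Mid/L/w, T/Mid/L/y, H/Hi/M/w, H/Hi/M/y, H/Hi/C/w, H/Hi/C/y, H/Hi/L/w, H/Hi/L/y, H/Mid/M/w, H/Mid/M/y, H/Mid/C/w, H/Mid/C/y, H/Mid/L/w, H/Mid/L/y. Columns: d/In, d/Stay, b/In, b/Stay.
{T/Hi/M/w, T/Hi/M/y} → row (3,4) (3,4) (6,7) (6,7)
{T/Hi/C/w, T/Hi/C/y} → row (3,4) (3,4) (4,1) (4,1)
{T/Hi/L/w, T/Hi/L/y} → row (3,4) (3,4) (5,2) (5,2)
{T/Mid/M/w, T/Mid/M/y} → row (6,5) (6,5) (6,7) (6,7)
{T/Mid/C/w, T/Mid/C/y} → row (6,5) (6,5) (4,1) (4,1)
{T/Mid/L/w, T/Mid/L/y} → row (6,5) (6,5) (5,2) (5,2)
{H/Hi/M/w, H/Hi/C/w, H/Hi/L/w, H/Mid/M/w, H/Mid/C/w, H/Mid/L/w} → row (1,5) (1,5) (2,4) (3,4)
{H/Hi/M/y, H/Hi/C/y, H/Hi/L/y, H/Mid/M/y, H/Mid/C/y, H/Mid/L/y} → row (5,4) (5,4) (2,4) (3,4)
That's 8 distinct rows out of 24 strategies.

8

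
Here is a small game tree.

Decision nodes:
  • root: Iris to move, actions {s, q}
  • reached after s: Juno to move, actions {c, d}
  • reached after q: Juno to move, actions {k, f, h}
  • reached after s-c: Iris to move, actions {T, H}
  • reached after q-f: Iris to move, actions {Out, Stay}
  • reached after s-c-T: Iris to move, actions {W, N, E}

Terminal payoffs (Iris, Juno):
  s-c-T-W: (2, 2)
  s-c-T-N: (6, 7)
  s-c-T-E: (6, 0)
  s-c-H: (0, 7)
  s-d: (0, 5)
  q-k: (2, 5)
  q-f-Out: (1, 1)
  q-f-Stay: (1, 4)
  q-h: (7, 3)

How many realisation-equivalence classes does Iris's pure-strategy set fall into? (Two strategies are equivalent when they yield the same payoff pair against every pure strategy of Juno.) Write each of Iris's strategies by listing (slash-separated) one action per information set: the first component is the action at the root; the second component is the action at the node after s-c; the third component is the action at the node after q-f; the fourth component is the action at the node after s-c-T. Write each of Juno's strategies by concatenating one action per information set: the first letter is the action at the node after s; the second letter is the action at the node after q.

6

Iris has 24 pure strategies: s/T/Out/W, s/T/Out/N, s/T/Out/E, s/T/Stay/W, s/T/Stay/N, s/T/Stay/E, s/H/Out/W, s/H/Out/N, s/H/Out/E, s/H/Stay/W, s/H/Stay/N, s/H/Stay/E, q/T/Out/W, q/T/Out/N, q/T/Out/E, q/T/Stay/W, q/T/Stay/N, q/T/Stay/E, q/H/Out/W, q/H/Out/N, q/H/Out/E, q/H/Stay/W, q/H/Stay/N, q/H/Stay/E. Columns: ck, cf, ch, dk, df, dh.
{s/T/Out/W, s/T/Stay/W} → row (2,2) (2,2) (2,2) (0,5) (0,5) (0,5)
{s/T/Out/N, s/T/Stay/N} → row (6,7) (6,7) (6,7) (0,5) (0,5) (0,5)
{s/T/Out/E, s/T/Stay/E} → row (6,0) (6,0) (6,0) (0,5) (0,5) (0,5)
{s/H/Out/W, s/H/Out/N, s/H/Out/E, s/H/Stay/W, s/H/Stay/N, s/H/Stay/E} → row (0,7) (0,7) (0,7) (0,5) (0,5) (0,5)
{q/T/Out/W, q/T/Out/N, q/T/Out/E, q/H/Out/W, q/H/Out/N, q/H/Out/E} → row (2,5) (1,1) (7,3) (2,5) (1,1) (7,3)
{q/T/Stay/W, q/T/Stay/N, q/T/Stay/E, q/H/Stay/W, q/H/Stay/N, q/H/Stay/E} → row (2,5) (1,4) (7,3) (2,5) (1,4) (7,3)
That's 6 distinct rows out of 24 strategies.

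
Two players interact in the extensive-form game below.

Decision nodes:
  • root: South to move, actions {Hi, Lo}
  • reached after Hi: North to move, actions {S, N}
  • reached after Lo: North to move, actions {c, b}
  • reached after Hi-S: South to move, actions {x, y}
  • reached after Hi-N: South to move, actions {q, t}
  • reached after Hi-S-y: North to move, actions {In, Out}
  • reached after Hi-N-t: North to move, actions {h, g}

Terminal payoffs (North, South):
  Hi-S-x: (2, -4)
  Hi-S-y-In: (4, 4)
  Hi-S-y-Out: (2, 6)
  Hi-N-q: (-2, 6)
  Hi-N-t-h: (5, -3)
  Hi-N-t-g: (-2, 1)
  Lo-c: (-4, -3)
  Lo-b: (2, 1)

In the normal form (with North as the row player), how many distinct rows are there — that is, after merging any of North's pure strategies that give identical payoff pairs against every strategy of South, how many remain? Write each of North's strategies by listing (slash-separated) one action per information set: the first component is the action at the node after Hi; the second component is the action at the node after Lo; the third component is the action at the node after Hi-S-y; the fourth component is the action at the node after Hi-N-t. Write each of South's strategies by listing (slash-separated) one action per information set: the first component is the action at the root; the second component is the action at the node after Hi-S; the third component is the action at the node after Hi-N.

North has 16 pure strategies: S/c/In/h, S/c/In/g, S/c/Out/h, S/c/Out/g, S/b/In/h, S/b/In/g, S/b/Out/h, S/b/Out/g, N/c/In/h, N/c/In/g, N/c/Out/h, N/c/Out/g, N/b/In/h, N/b/In/g, N/b/Out/h, N/b/Out/g. Columns: Hi/x/q, Hi/x/t, Hi/y/q, Hi/y/t, Lo/x/q, Lo/x/t, Lo/y/q, Lo/y/t.
{S/c/In/h, S/c/In/g} → row (2,-4) (2,-4) (4,4) (4,4) (-4,-3) (-4,-3) (-4,-3) (-4,-3)
{S/c/Out/h, S/c/Out/g} → row (2,-4) (2,-4) (2,6) (2,6) (-4,-3) (-4,-3) (-4,-3) (-4,-3)
{S/b/In/h, S/b/In/g} → row (2,-4) (2,-4) (4,4) (4,4) (2,1) (2,1) (2,1) (2,1)
{S/b/Out/h, S/b/Out/g} → row (2,-4) (2,-4) (2,6) (2,6) (2,1) (2,1) (2,1) (2,1)
{N/c/In/h, N/c/Out/h} → row (-2,6) (5,-3) (-2,6) (5,-3) (-4,-3) (-4,-3) (-4,-3) (-4,-3)
{N/c/In/g, N/c/Out/g} → row (-2,6) (-2,1) (-2,6) (-2,1) (-4,-3) (-4,-3) (-4,-3) (-4,-3)
{N/b/In/h, N/b/Out/h} → row (-2,6) (5,-3) (-2,6) (5,-3) (2,1) (2,1) (2,1) (2,1)
{N/b/In/g, N/b/Out/g} → row (-2,6) (-2,1) (-2,6) (-2,1) (2,1) (2,1) (2,1) (2,1)
That's 8 distinct rows out of 16 strategies.

8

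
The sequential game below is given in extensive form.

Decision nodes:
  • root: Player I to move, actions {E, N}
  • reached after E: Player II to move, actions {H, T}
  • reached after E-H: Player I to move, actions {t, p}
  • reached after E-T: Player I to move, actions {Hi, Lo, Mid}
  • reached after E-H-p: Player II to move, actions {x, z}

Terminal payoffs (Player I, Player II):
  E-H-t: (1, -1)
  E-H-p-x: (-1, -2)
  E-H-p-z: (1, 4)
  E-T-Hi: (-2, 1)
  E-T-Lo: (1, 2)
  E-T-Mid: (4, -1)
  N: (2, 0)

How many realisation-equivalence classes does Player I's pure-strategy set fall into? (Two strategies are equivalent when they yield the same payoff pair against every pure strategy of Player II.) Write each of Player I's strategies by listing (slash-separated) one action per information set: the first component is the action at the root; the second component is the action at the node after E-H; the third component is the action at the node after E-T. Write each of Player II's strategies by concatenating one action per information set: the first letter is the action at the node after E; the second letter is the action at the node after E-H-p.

Player I has 12 pure strategies: E/t/Hi, E/t/Lo, E/t/Mid, E/p/Hi, E/p/Lo, E/p/Mid, N/t/Hi, N/t/Lo, N/t/Mid, N/p/Hi, N/p/Lo, N/p/Mid. Columns: Hx, Hz, Tx, Tz.
{E/t/Hi} → row (1,-1) (1,-1) (-2,1) (-2,1)
{E/t/Lo} → row (1,-1) (1,-1) (1,2) (1,2)
{E/t/Mid} → row (1,-1) (1,-1) (4,-1) (4,-1)
{E/p/Hi} → row (-1,-2) (1,4) (-2,1) (-2,1)
{E/p/Lo} → row (-1,-2) (1,4) (1,2) (1,2)
{E/p/Mid} → row (-1,-2) (1,4) (4,-1) (4,-1)
{N/t/Hi, N/t/Lo, N/t/Mid, N/p/Hi, N/p/Lo, N/p/Mid} → row (2,0) (2,0) (2,0) (2,0)
That's 7 distinct rows out of 12 strategies.

7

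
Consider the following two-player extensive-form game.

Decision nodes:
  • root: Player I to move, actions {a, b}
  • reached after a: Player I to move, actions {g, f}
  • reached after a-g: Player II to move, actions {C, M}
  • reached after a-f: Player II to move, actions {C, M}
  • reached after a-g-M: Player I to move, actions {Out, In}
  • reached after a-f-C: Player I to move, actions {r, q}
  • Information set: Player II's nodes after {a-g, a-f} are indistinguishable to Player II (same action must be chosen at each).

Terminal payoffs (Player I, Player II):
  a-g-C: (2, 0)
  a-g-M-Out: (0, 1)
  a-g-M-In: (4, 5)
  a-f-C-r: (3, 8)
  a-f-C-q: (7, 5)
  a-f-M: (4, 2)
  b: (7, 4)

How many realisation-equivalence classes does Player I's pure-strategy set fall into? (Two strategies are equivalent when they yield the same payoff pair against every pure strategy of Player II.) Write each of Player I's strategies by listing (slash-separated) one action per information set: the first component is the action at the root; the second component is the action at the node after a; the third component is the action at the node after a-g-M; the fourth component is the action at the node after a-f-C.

Player I has 16 pure strategies: a/g/Out/r, a/g/Out/q, a/g/In/r, a/g/In/q, a/f/Out/r, a/f/Out/q, a/f/In/r, a/f/In/q, b/g/Out/r, b/g/Out/q, b/g/In/r, b/g/In/q, b/f/Out/r, b/f/Out/q, b/f/In/r, b/f/In/q. Columns: C, M.
{a/g/Out/r, a/g/Out/q} → row (2,0) (0,1)
{a/g/In/r, a/g/In/q} → row (2,0) (4,5)
{a/f/Out/r, a/f/In/r} → row (3,8) (4,2)
{a/f/Out/q, a/f/In/q} → row (7,5) (4,2)
{b/g/Out/r, b/g/Out/q, b/g/In/r, b/g/In/q, b/f/Out/r, b/f/Out/q, b/f/In/r, b/f/In/q} → row (7,4) (7,4)
That's 5 distinct rows out of 16 strategies.

5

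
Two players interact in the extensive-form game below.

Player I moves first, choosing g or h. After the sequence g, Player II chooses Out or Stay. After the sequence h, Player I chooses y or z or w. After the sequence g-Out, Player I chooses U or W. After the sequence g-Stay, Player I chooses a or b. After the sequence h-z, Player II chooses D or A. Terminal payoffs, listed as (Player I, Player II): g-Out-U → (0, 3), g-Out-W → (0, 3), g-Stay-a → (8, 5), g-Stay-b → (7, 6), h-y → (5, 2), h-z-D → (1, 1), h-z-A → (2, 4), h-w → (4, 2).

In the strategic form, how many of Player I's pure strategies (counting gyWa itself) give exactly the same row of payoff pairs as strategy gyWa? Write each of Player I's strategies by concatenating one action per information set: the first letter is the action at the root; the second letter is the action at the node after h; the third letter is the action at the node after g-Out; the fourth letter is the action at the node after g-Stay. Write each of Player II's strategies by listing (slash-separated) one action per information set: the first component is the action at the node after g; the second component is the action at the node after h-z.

6

Row for gyWa (columns Out/D, Out/A, Stay/D, Stay/A): (0,3) (0,3) (8,5) (8,5).
Under gyWa, Player I's choice at the node after h can never be reached regardless of what Player II does, so varying those choices leaves every outcome unchanged.
Holding the reachable choices fixed and varying the unreachable one freely already gives 3 equivalent strategies.
Checking the remaining rows, gyUa, gzUa, gwUa also happen to give the same payoffs in every column, bringing the total to 6: gyUa, gyWa, gzUa, gzWa, gwUa, gwWa.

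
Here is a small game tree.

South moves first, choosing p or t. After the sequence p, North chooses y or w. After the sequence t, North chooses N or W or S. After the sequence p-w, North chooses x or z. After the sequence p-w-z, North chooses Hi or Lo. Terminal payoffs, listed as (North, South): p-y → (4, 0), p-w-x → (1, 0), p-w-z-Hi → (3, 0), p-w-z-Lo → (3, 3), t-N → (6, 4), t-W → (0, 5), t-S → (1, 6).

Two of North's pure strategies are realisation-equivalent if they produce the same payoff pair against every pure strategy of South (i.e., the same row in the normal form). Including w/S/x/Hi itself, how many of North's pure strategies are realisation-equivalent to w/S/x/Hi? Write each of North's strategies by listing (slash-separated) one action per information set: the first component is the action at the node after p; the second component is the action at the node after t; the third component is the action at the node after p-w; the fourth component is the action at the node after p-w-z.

2

Row for w/S/x/Hi (columns p, t): (1,0) (1,6).
Under w/S/x/Hi, North's choice at the node after p-w-z can never be reached regardless of what South does, so varying those choices leaves every outcome unchanged.
Holding the reachable choices fixed and varying the unreachable one freely already gives 2 equivalent strategies.
No other strategy reproduces this row, so those 2 are the full class: w/S/x/Hi, w/S/x/Lo.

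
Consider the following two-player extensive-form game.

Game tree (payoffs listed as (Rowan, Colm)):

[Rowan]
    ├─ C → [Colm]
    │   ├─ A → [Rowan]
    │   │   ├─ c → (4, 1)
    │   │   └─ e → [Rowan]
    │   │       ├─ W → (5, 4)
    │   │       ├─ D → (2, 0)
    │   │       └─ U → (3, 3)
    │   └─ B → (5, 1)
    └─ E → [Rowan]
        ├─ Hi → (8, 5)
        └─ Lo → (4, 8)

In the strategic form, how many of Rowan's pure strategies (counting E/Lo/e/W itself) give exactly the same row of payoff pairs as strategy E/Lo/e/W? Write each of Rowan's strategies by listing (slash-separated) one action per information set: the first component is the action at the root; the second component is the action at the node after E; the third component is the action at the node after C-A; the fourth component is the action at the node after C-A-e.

Row for E/Lo/e/W (columns A, B): (4,8) (4,8).
Under E/Lo/e/W, Rowan's choice at the node after C-A and at the node after C-A-e can never be reached regardless of what Colm does, so varying those choices leaves every outcome unchanged.
Holding the reachable choices fixed and varying the unreachable ones freely already gives 2 × 3 = 6 equivalent strategies.
No other strategy reproduces this row, so those 6 are the full class: E/Lo/c/W, E/Lo/c/D, E/Lo/c/U, E/Lo/e/W, E/Lo/e/D, E/Lo/e/U.

6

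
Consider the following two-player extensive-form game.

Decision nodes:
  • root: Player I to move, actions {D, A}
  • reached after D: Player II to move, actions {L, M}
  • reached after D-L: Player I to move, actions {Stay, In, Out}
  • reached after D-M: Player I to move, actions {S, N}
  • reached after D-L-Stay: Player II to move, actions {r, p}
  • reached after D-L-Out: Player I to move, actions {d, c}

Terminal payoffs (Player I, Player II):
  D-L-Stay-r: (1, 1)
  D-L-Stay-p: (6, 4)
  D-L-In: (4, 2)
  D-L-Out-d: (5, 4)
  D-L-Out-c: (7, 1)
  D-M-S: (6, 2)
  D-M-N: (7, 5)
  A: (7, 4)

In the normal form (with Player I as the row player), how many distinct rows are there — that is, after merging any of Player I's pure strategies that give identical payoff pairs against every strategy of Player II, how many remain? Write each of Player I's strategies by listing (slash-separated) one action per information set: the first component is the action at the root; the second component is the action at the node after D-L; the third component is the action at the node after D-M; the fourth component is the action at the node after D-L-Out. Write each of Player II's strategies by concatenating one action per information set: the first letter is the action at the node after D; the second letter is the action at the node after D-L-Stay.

9

Player I has 24 pure strategies: D/Stay/S/d, D/Stay/S/c, D/Stay/N/d, D/Stay/N/c, D/In/S/d, D/In/S/c, D/In/N/d, D/In/N/c, D/Out/S/d, D/Out/S/c, D/Out/N/d, D/Out/N/c, A/Stay/S/d, A/Stay/S/c, A/Stay/N/d, A/Stay/N/c, A/In/S/d, A/In/S/c, A/In/N/d, A/In/N/c, A/Out/S/d, A/Out/S/c, A/Out/N/d, A/Out/N/c. Columns: Lr, Lp, Mr, Mp.
{D/Stay/S/d, D/Stay/S/c} → row (1,1) (6,4) (6,2) (6,2)
{D/Stay/N/d, D/Stay/N/c} → row (1,1) (6,4) (7,5) (7,5)
{D/In/S/d, D/In/S/c} → row (4,2) (4,2) (6,2) (6,2)
{D/In/N/d, D/In/N/c} → row (4,2) (4,2) (7,5) (7,5)
{D/Out/S/d} → row (5,4) (5,4) (6,2) (6,2)
{D/Out/S/c} → row (7,1) (7,1) (6,2) (6,2)
{D/Out/N/d} → row (5,4) (5,4) (7,5) (7,5)
{D/Out/N/c} → row (7,1) (7,1) (7,5) (7,5)
{A/Stay/S/d, A/Stay/S/c, A/Stay/N/d, A/Stay/N/c, A/In/S/d, A/In/S/c, A/In/N/d, A/In/N/c, A/Out/S/d, A/Out/S/c, A/Out/N/d, A/Out/N/c} → row (7,4) (7,4) (7,4) (7,4)
That's 9 distinct rows out of 24 strategies.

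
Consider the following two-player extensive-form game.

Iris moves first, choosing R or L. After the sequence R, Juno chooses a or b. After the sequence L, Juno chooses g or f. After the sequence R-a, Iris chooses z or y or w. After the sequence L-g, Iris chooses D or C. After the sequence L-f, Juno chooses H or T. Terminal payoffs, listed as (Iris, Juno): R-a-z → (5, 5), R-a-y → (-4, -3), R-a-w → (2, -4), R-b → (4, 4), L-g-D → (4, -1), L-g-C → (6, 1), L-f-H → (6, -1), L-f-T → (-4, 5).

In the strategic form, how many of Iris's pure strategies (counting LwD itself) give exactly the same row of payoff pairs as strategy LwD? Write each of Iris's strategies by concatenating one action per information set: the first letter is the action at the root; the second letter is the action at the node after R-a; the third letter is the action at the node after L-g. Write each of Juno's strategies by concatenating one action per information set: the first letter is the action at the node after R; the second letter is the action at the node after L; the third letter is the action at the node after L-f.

Row for LwD (columns agH, agT, afH, afT, bgH, bgT, bfH, bfT): (4,-1) (4,-1) (6,-1) (-4,5) (4,-1) (4,-1) (6,-1) (-4,5).
Under LwD, Iris's choice at the node after R-a can never be reached regardless of what Juno does, so varying those choices leaves every outcome unchanged.
Holding the reachable choices fixed and varying the unreachable one freely already gives 3 equivalent strategies.
No other strategy reproduces this row, so those 3 are the full class: LzD, LyD, LwD.

3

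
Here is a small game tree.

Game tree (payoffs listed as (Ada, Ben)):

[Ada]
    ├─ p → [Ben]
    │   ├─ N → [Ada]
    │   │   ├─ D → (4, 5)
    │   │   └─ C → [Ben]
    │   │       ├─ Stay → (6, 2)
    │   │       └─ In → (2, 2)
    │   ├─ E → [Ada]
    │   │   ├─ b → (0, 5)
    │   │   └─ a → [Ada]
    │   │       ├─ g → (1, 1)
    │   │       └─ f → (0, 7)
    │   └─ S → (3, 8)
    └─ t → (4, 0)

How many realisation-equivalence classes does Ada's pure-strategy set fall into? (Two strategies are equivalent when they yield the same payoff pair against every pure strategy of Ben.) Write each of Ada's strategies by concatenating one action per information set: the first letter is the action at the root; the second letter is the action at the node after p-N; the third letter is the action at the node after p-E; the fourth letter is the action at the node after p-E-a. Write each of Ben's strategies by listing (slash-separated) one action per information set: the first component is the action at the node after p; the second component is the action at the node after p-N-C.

7

Ada has 16 pure strategies: pDbg, pDbf, pDag, pDaf, pCbg, pCbf, pCag, pCaf, tDbg, tDbf, tDag, tDaf, tCbg, tCbf, tCag, tCaf. Columns: N/Stay, N/In, E/Stay, E/In, S/Stay, S/In.
{pDbg, pDbf} → row (4,5) (4,5) (0,5) (0,5) (3,8) (3,8)
{pDag} → row (4,5) (4,5) (1,1) (1,1) (3,8) (3,8)
{pDaf} → row (4,5) (4,5) (0,7) (0,7) (3,8) (3,8)
{pCbg, pCbf} → row (6,2) (2,2) (0,5) (0,5) (3,8) (3,8)
{pCag} → row (6,2) (2,2) (1,1) (1,1) (3,8) (3,8)
{pCaf} → row (6,2) (2,2) (0,7) (0,7) (3,8) (3,8)
{tDbg, tDbf, tDag, tDaf, tCbg, tCbf, tCag, tCaf} → row (4,0) (4,0) (4,0) (4,0) (4,0) (4,0)
That's 7 distinct rows out of 16 strategies.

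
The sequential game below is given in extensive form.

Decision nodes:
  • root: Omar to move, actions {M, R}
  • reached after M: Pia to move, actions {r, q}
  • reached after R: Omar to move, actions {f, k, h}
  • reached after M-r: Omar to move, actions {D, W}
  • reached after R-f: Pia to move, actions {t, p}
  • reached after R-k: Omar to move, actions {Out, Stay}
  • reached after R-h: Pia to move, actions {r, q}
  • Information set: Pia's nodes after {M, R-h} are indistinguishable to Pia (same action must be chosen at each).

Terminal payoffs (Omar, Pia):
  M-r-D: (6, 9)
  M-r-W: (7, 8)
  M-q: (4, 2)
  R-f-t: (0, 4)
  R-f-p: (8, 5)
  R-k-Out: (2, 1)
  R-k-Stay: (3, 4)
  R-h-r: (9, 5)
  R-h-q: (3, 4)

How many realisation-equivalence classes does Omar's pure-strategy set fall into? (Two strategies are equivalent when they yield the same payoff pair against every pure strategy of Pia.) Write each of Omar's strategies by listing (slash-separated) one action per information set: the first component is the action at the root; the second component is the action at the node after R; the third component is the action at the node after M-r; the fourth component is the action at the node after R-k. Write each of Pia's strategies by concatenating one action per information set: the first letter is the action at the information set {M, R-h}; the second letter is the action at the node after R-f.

6

Omar has 24 pure strategies: M/f/D/Out, M/f/D/Stay, M/f/W/Out, M/f/W/Stay, M/k/D/Out, M/k/D/Stay, M/k/W/Out, M/k/W/Stay, M/h/D/Out, M/h/D/Stay, M/h/W/Out, M/h/W/Stay, R/f/D/Out, R/f/D/Stay, R/f/W/Out, R/f/W/Stay, R/k/D/Out, R/k/D/Stay, R/k/W/Out, R/k/W/Stay, R/h/D/Out, R/h/D/Stay, R/h/W/Out, R/h/W/Stay. Columns: rt, rp, qt, qp.
{M/f/D/Out, M/f/D/Stay, M/k/D/Out, M/k/D/Stay, M/h/D/Out, M/h/D/Stay} → row (6,9) (6,9) (4,2) (4,2)
{M/f/W/Out, M/f/W/Stay, M/k/W/Out, M/k/W/Stay, M/h/W/Out, M/h/W/Stay} → row (7,8) (7,8) (4,2) (4,2)
{R/f/D/Out, R/f/D/Stay, R/f/W/Out, R/f/W/Stay} → row (0,4) (8,5) (0,4) (8,5)
{R/k/D/Out, R/k/W/Out} → row (2,1) (2,1) (2,1) (2,1)
{R/k/D/Stay, R/k/W/Stay} → row (3,4) (3,4) (3,4) (3,4)
{R/h/D/Out, R/h/D/Stay, R/h/W/Out, R/h/W/Stay} → row (9,5) (9,5) (3,4) (3,4)
That's 6 distinct rows out of 24 strategies.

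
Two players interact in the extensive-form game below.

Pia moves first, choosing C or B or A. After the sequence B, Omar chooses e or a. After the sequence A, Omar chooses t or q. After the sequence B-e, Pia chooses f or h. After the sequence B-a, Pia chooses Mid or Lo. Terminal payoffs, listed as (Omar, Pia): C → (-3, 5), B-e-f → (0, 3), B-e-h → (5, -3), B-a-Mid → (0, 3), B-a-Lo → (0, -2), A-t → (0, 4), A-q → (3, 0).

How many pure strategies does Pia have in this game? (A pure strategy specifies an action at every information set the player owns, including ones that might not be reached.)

12

Pia owns the root with actions {C, B, A} — three choices.
Pia owns the node after B-e with actions {f, h} — two choices.
Pia owns the node after B-a with actions {Mid, Lo} — two choices.
A pure strategy fixes one action at each information set independently, so the count is the product 3 × 2 × 2 = 12.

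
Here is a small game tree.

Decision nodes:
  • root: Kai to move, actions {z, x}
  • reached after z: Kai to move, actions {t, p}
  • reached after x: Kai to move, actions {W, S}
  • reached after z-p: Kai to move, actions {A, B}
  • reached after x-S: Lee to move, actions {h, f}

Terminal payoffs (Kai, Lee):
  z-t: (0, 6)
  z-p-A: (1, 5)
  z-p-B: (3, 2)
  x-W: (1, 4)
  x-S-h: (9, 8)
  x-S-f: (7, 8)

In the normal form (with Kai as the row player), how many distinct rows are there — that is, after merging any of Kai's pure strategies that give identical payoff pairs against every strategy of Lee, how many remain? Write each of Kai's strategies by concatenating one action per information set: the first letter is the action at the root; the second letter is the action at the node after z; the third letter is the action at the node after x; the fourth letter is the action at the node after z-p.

5

Kai has 16 pure strategies: ztWA, ztWB, ztSA, ztSB, zpWA, zpWB, zpSA, zpSB, xtWA, xtWB, xtSA, xtSB, xpWA, xpWB, xpSA, xpSB. Columns: h, f.
{ztWA, ztWB, ztSA, ztSB} → row (0,6) (0,6)
{zpWA, zpSA} → row (1,5) (1,5)
{zpWB, zpSB} → row (3,2) (3,2)
{xtWA, xtWB, xpWA, xpWB} → row (1,4) (1,4)
{xtSA, xtSB, xpSA, xpSB} → row (9,8) (7,8)
That's 5 distinct rows out of 16 strategies.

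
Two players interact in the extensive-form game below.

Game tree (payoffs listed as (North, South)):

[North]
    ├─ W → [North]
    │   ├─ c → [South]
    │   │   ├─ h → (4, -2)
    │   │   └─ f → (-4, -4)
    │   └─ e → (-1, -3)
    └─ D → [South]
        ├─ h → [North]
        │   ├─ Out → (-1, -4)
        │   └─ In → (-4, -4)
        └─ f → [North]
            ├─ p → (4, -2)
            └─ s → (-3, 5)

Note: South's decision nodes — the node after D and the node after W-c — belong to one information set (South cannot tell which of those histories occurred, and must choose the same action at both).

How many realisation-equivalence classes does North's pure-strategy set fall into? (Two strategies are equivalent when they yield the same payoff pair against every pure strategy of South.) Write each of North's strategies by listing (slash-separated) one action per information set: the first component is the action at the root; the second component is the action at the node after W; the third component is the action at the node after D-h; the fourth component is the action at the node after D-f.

North has 16 pure strategies: W/c/Out/p, W/c/Out/s, W/c/In/p, W/c/In/s, W/e/Out/p, W/e/Out/s, W/e/In/p, W/e/In/s, D/c/Out/p, D/c/Out/s, D/c/In/p, D/c/In/s, D/e/Out/p, D/e/Out/s, D/e/In/p, D/e/In/s. Columns: h, f.
{W/c/Out/p, W/c/Out/s, W/c/In/p, W/c/In/s} → row (4,-2) (-4,-4)
{W/e/Out/p, W/e/Out/s, W/e/In/p, W/e/In/s} → row (-1,-3) (-1,-3)
{D/c/Out/p, D/e/Out/p} → row (-1,-4) (4,-2)
{D/c/Out/s, D/e/Out/s} → row (-1,-4) (-3,5)
{D/c/In/p, D/e/In/p} → row (-4,-4) (4,-2)
{D/c/In/s, D/e/In/s} → row (-4,-4) (-3,5)
That's 6 distinct rows out of 16 strategies.

6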